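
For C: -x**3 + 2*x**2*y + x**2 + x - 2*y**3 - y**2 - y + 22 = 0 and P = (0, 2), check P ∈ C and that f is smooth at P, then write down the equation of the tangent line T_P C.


Tangent line at P: x - 29*y + 58 = 0.

Step 1: f(0, 2) = 0, so P lies on C.
Step 2: partial derivatives
  f_x(x, y) = -3*x**2 + 4*x*y + 2*x + 1, f_y(x, y) = 2*x**2 - 6*y**2 - 2*y - 1.
  f_x(P) = 1, f_y(P) = -29 (gradient nonzero, so P is smooth).
Step 3: tangent line at P: 1·(x − 0) + -29·(y − 2) = 0.
Expanding: x - 29*y + 58 = 0.


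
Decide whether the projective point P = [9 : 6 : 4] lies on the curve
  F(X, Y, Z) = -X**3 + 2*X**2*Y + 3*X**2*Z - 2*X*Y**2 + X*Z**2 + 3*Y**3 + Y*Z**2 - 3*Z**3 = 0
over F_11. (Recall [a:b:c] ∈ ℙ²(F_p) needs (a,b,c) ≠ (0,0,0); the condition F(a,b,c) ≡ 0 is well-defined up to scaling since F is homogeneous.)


F(9,6,4) ≡ 9 (mod 11); P is NOT on the curve.

Evaluate F(9, 6, 4) term-by-term (mod 11).
  -X**3 ↦ -1·729·1·1 = -729
  2*X**2*Y ↦ 2·81·6·1 = 972
  3*X**2*Z ↦ 3·81·1·4 = 972
  -2*X*Y**2 ↦ -2·9·36·1 = -648
  X*Z**2 ↦ 1·9·1·16 = 144
  3*Y**3 ↦ 3·1·216·1 = 648
  Y*Z**2 ↦ 1·1·6·16 = 96
  -3*Z**3 ↦ -3·1·1·64 = -192
Sum: F(9, 6, 4) = (-729) + (972) + (972) + (-648) + (144) + (648) + (96) + (-192) = 1263.
Reducing mod 11: 1263 ≡ 9 (mod 11).
Since F(a, b, c) ≡ 9 ≠ 0 (mod 11), P does NOT lie on the curve.


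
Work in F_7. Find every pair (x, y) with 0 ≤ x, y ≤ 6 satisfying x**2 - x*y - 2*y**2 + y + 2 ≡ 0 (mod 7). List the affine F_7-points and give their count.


Affine F_7-points: {(2, 5), (3, 1), (3, 5), (5, 1), (5, 4), (6, 4)}; count = 6.

For each of the 49 pairs (x, y) ∈ F_7², evaluate f(x, y) mod 7. Record the zeros.
  x = 0: [0↦2, 1↦1, 2↦3, 3↦1, 4↦2, 5↦6, 6↦6]  zeros at y ∈ ∅
  x = 1: [0↦3, 1↦1, 2↦2, 3↦6, 4↦6, 5↦2, 6↦1]  zeros at y ∈ ∅
  x = 2: [0↦6, 1↦3, 2↦3, 3↦6, 4↦5, 5↦0, 6↦5]  zeros at y ∈ {5}
  x = 3: [0↦4, 1↦0, 2↦6, 3↦1, 4↦6, 5↦0, 6↦4]  zeros at y ∈ {1, 5}
  x = 4: [0↦4, 1↦6, 2↦4, 3↦5, 4↦2, 5↦2, 6↦5]  zeros at y ∈ ∅
  x = 5: [0↦6, 1↦0, 2↦4, 3↦4, 4↦0, 5↦6, 6↦1]  zeros at y ∈ {1, 4}
  x = 6: [0↦3, 1↦3, 2↦6, 3↦5, 4↦0, 5↦5, 6↦6]  zeros at y ∈ {4}
Collecting zeros: affine points = {(2, 5), (3, 1), (3, 5), (5, 1), (5, 4), (6, 4)}.
Total count |C(F_7)_aff| = 6.


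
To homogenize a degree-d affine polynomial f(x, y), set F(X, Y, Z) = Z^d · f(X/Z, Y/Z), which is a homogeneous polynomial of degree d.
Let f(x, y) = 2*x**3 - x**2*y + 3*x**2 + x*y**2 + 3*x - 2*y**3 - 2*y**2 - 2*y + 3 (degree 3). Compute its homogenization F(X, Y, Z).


F(X, Y, Z) = 2*X**3 - X**2*Y + 3*X**2*Z + X*Y**2 + 3*X*Z**2 - 2*Y**3 - 2*Y**2*Z - 2*Y*Z**2 + 3*Z**3

deg(f) = 3.
Substitute x = X/Z, y = Y/Z into f, then multiply by Z^3.
  monomial 2·x^3·y^0 ↦ 2·X^3·Y^0·Z^0.
  monomial -1·x^2·y^1 ↦ -1·X^2·Y^1·Z^0.
  monomial 3·x^2·y^0 ↦ 3·X^2·Y^0·Z^1.
  monomial 1·x^1·y^2 ↦ 1·X^1·Y^2·Z^0.
  monomial 3·x^1·y^0 ↦ 3·X^1·Y^0·Z^2.
  monomial -2·x^0·y^3 ↦ -2·X^0·Y^3·Z^0.
  monomial -2·x^0·y^2 ↦ -2·X^0·Y^2·Z^1.
  monomial -2·x^0·y^1 ↦ -2·X^0·Y^1·Z^2.
  monomial 3·x^0·y^0 ↦ 3·X^0·Y^0·Z^3.
Collecting: F(X, Y, Z) = 2*X**3 - X**2*Y + 3*X**2*Z + X*Y**2 + 3*X*Z**2 - 2*Y**3 - 2*Y**2*Z - 2*Y*Z**2 + 3*Z**3.


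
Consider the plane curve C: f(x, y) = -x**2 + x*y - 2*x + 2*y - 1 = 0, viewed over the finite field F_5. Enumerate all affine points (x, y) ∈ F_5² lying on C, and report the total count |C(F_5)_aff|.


Affine F_5-points: {(0, 3), (1, 3), (2, 1), (4, 0)}; count = 4.

For each of the 25 pairs (x, y) ∈ F_5², evaluate f(x, y) mod 5. Record the zeros.
  x = 0: [0↦4, 1↦1, 2↦3, 3↦0, 4↦2]  zeros at y ∈ {3}
  x = 1: [0↦1, 1↦4, 2↦2, 3↦0, 4↦3]  zeros at y ∈ {3}
  x = 2: [0↦1, 1↦0, 2↦4, 3↦3, 4↦2]  zeros at y ∈ {1}
  x = 3: [0↦4, 1↦4, 2↦4, 3↦4, 4↦4]  zeros at y ∈ ∅
  x = 4: [0↦0, 1↦1, 2↦2, 3↦3, 4↦4]  zeros at y ∈ {0}
Collecting zeros: affine points = {(0, 3), (1, 3), (2, 1), (4, 0)}.
Total count |C(F_5)_aff| = 4.


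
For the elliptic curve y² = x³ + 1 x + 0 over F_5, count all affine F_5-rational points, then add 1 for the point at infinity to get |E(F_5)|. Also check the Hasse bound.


Affine points = {(0, 0), (2, 0), (3, 0)}; affine count = 3; |E(F_5)| = 4.

Discriminant check: Δ ∝ 4a³ + 27b² = 4·1³ + 27·0² = 4·1 + 27·0 ≡ 4 (mod 5). Nonzero ⇒ E is nonsingular.
For each x ∈ F_5, compute rhs = x³ + 1·x + 0 mod 5, then count y ∈ F_5 with y² ≡ rhs.
  x = 0: rhs = 0, matching y values: 0 (1 points).
  x = 1: rhs = 2, matching y values: none (0 points).
  x = 2: rhs = 0, matching y values: 0 (1 points).
  x = 3: rhs = 0, matching y values: 0 (1 points).
  x = 4: rhs = 3, matching y values: none (0 points).
Total affine count: 3.
Full point count |E(F_5)| = 3 + 1 = 4.
Hasse bound: |4 − (5+1)| = |-2| = 2 ≤ 2√5 ≈ 4.4721 ✓.


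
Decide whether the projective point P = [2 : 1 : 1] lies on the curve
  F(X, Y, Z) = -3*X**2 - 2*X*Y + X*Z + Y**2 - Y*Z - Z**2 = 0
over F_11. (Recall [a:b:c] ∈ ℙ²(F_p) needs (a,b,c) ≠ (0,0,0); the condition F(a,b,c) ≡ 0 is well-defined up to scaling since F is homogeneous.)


F(2,1,1) ≡ 7 (mod 11); P is NOT on the curve.

Evaluate F(2, 1, 1) term-by-term (mod 11).
  -3*X**2 ↦ -3·4·1·1 = -12
  -2*X*Y ↦ -2·2·1·1 = -4
  X*Z ↦ 1·2·1·1 = 2
  Y**2 ↦ 1·1·1·1 = 1
  -Y*Z ↦ -1·1·1·1 = -1
  -Z**2 ↦ -1·1·1·1 = -1
Sum: F(2, 1, 1) = (-12) + (-4) + (2) + (1) + (-1) + (-1) = -15.
Reducing mod 11: -15 ≡ 7 (mod 11).
Since F(a, b, c) ≡ 7 ≠ 0 (mod 11), P does NOT lie on the curve.


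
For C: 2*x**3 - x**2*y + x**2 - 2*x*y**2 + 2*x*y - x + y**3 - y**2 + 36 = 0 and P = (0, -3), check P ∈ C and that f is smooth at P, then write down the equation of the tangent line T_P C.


Tangent line at P: -25*x + 33*y + 99 = 0.

Step 1: f(0, -3) = 0, so P lies on C.
Step 2: partial derivatives
  f_x(x, y) = 6*x**2 - 2*x*y + 2*x - 2*y**2 + 2*y - 1, f_y(x, y) = -x**2 - 4*x*y + 2*x + 3*y**2 - 2*y.
  f_x(P) = -25, f_y(P) = 33 (gradient nonzero, so P is smooth).
Step 3: tangent line at P: -25·(x − 0) + 33·(y − -3) = 0.
Expanding: -25*x + 33*y + 99 = 0.


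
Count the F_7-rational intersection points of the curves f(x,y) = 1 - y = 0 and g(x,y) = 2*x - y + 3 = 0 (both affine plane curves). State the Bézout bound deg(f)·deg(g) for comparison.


Common zeros: {(6, 1)}; count = 1; Bézout bound = 1.

deg(f) = 1, deg(g) = 1, so Bézout bound = 1.
Scan x ∈ F_7. For each x, list the y ∈ F_7 with f(x, y) ≡ 0 and those with g(x, y) ≡ 0 (mod 7); the common zeros in that column are the intersection.
  x = 0: f ≡ 0 at y ∈ {1}; g ≡ 0 at y ∈ {3}; common: ∅.
  x = 1: f ≡ 0 at y ∈ {1}; g ≡ 0 at y ∈ {5}; common: ∅.
  x = 2: f ≡ 0 at y ∈ {1}; g ≡ 0 at y ∈ {0}; common: ∅.
  x = 3: f ≡ 0 at y ∈ {1}; g ≡ 0 at y ∈ {2}; common: ∅.
  x = 4: f ≡ 0 at y ∈ {1}; g ≡ 0 at y ∈ {4}; common: ∅.
  x = 5: f ≡ 0 at y ∈ {1}; g ≡ 0 at y ∈ {6}; common: ∅.
  x = 6: f ≡ 0 at y ∈ {1}; g ≡ 0 at y ∈ {1}; common: {1}.
Collecting: common zeros = {(6, 1)}, so the count is 1.
Comparison with the Bézout bound: 1 ≤ 1 = deg(f)·deg(g), as expected for curves with no common component (the bound is attained).


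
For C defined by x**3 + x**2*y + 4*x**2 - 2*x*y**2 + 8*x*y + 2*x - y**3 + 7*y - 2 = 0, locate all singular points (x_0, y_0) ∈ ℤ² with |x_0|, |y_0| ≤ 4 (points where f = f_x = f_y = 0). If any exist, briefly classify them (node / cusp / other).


Singular points: {(-2, 1)}; classification: node.

Compute partial derivatives:
  f_x = 3*x**2 + 2*x*y + 8*x - 2*y**2 + 8*y + 2.
  f_y = x**2 - 4*x*y + 8*x - 3*y**2 + 7.
Scan x_0 ∈ {−4, ..., 4}. For each x_0, f_y(x_0, y) is a polynomial in y; find its integer roots y ∈ {−4, ..., 4}, then test f_x and f at those candidates.
  x = -4: f_y(-4, y) = -3*y**2 + 16*y - 9; no integer root y with |y| ≤ 4.
  x = -3: f_y(-3, y) = -3*y**2 + 12*y - 8; no integer root y with |y| ≤ 4.
  x = -2: f_y(-2, y) = -3*y**2 + 8*y - 5; vanishes at y ∈ {1}. (-2, 1): f_x = 0, f = 0 — SINGULAR.
  x = -1: f_y(-1, y) = -3*y**2 + 4*y; vanishes at y ∈ {0}. (-1, 0): f_x = -3 ≠ 0.
  x = 0: f_y(0, y) = 7 - 3*y**2; no integer root y with |y| ≤ 4.
  x = 1: f_y(1, y) = -3*y**2 - 4*y + 16; no integer root y with |y| ≤ 4.
  x = 2: f_y(2, y) = -3*y**2 - 8*y + 27; no integer root y with |y| ≤ 4.
  x = 3: f_y(3, y) = -3*y**2 - 12*y + 40; no integer root y with |y| ≤ 4.
  x = 4: f_y(4, y) = -3*y**2 - 16*y + 55; no integer root y with |y| ≤ 4.
Only singular point on the grid: (-2, 1).
Classify: substitute x = -2 + u, y = 1 + v and expand: f = u**3 + u**2*v - u**2 - 2*u*v**2 - v**3 + v**2.
No constant or linear terms (consistent with a singular point). Quadratic part: -u**2 + v**2. Cubic part: u**3 + u**2*v - 2*u*v**2 - v**3.
The quadratic part v**2 - u**2 = (v − u)(v + u) splits into two distinct linear factors, so there are two distinct tangent lines y − 1 = ±(x − -2) — this is a node (ordinary double point).
Classification: node.


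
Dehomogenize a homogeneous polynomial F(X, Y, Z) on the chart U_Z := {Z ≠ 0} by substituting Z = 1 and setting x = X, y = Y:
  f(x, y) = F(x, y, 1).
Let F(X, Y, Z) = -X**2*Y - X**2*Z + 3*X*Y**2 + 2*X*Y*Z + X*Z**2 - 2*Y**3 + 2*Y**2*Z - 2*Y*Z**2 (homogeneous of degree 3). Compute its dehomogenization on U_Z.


f(x, y) = -x**2*y - x**2 + 3*x*y**2 + 2*x*y + x - 2*y**3 + 2*y**2 - 2*y

On U_Z we set Z = 1. Each monomial c·X^i·Y^j·Z^k in F becomes c·x^i·y^j·1^k = c·x^i·y^j.
Substituting Z = 1: F(X, Y, 1) = -x**2*y - x**2 + 3*x*y**2 + 2*x*y + x - 2*y**3 + 2*y**2 - 2*y.
Note: deg(f) ≤ deg(F) = 3; strict inequality happens when F is divisible by Z (lost terms).


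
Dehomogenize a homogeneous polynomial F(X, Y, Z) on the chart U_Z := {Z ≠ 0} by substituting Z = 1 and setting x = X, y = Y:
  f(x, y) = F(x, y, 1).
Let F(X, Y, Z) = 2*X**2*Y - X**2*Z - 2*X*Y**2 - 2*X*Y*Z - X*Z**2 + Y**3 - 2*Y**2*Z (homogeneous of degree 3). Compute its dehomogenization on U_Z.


f(x, y) = 2*x**2*y - x**2 - 2*x*y**2 - 2*x*y - x + y**3 - 2*y**2

On U_Z we set Z = 1. Each monomial c·X^i·Y^j·Z^k in F becomes c·x^i·y^j·1^k = c·x^i·y^j.
Substituting Z = 1: F(X, Y, 1) = 2*x**2*y - x**2 - 2*x*y**2 - 2*x*y - x + y**3 - 2*y**2.
Note: deg(f) ≤ deg(F) = 3; strict inequality happens when F is divisible by Z (lost terms).


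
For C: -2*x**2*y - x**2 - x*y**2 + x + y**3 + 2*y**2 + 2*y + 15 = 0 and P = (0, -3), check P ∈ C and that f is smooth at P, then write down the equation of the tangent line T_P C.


Tangent line at P: -8*x + 17*y + 51 = 0.

Step 1: f(0, -3) = 0, so P lies on C.
Step 2: partial derivatives
  f_x(x, y) = -4*x*y - 2*x - y**2 + 1, f_y(x, y) = -2*x**2 - 2*x*y + 3*y**2 + 4*y + 2.
  f_x(P) = -8, f_y(P) = 17 (gradient nonzero, so P is smooth).
Step 3: tangent line at P: -8·(x − 0) + 17·(y − -3) = 0.
Expanding: -8*x + 17*y + 51 = 0.


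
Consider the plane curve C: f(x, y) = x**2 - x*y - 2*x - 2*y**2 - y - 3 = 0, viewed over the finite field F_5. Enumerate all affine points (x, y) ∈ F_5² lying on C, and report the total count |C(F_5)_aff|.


Affine F_5-points: {(2, 3), (3, 0), (3, 3), (4, 0)}; count = 4.

For each of the 25 pairs (x, y) ∈ F_5², evaluate f(x, y) mod 5. Record the zeros.
  x = 0: [0↦2, 1↦4, 2↦2, 3↦1, 4↦1]  zeros at y ∈ ∅
  x = 1: [0↦1, 1↦2, 2↦4, 3↦2, 4↦1]  zeros at y ∈ ∅
  x = 2: [0↦2, 1↦2, 2↦3, 3↦0, 4↦3]  zeros at y ∈ {3}
  x = 3: [0↦0, 1↦4, 2↦4, 3↦0, 4↦2]  zeros at y ∈ {0, 3}
  x = 4: [0↦0, 1↦3, 2↦2, 3↦2, 4↦3]  zeros at y ∈ {0}
Collecting zeros: affine points = {(2, 3), (3, 0), (3, 3), (4, 0)}.
Total count |C(F_5)_aff| = 4.


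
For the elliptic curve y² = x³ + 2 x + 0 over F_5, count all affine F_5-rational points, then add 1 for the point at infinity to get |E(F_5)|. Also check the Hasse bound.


Affine points = {(0, 0)}; affine count = 1; |E(F_5)| = 2.

Discriminant check: Δ ∝ 4a³ + 27b² = 4·2³ + 27·0² = 4·8 + 27·0 ≡ 2 (mod 5). Nonzero ⇒ E is nonsingular.
For each x ∈ F_5, compute rhs = x³ + 2·x + 0 mod 5, then count y ∈ F_5 with y² ≡ rhs.
  x = 0: rhs = 0, matching y values: 0 (1 points).
  x = 1: rhs = 3, matching y values: none (0 points).
  x = 2: rhs = 2, matching y values: none (0 points).
  x = 3: rhs = 3, matching y values: none (0 points).
  x = 4: rhs = 2, matching y values: none (0 points).
Total affine count: 1.
Full point count |E(F_5)| = 1 + 1 = 2.
Hasse bound: |2 − (5+1)| = |-4| = 4 ≤ 2√5 ≈ 4.4721 ✓.


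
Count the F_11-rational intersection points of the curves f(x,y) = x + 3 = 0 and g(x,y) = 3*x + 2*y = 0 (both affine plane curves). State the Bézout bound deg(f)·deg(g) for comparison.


Common zeros: {(8, 10)}; count = 1; Bézout bound = 1.

deg(f) = 1, deg(g) = 1, so Bézout bound = 1.
Scan x ∈ F_11. For each x, list the y ∈ F_11 with f(x, y) ≡ 0 and those with g(x, y) ≡ 0 (mod 11); the common zeros in that column are the intersection.
  x = 0: f ≡ 0 at y ∈ ∅; g ≡ 0 at y ∈ {0}; common: ∅.
  x = 1: f ≡ 0 at y ∈ ∅; g ≡ 0 at y ∈ {4}; common: ∅.
  x = 2: f ≡ 0 at y ∈ ∅; g ≡ 0 at y ∈ {8}; common: ∅.
  x = 3: f ≡ 0 at y ∈ ∅; g ≡ 0 at y ∈ {1}; common: ∅.
  x = 4: f ≡ 0 at y ∈ ∅; g ≡ 0 at y ∈ {5}; common: ∅.
  x = 5: f ≡ 0 at y ∈ ∅; g ≡ 0 at y ∈ {9}; common: ∅.
  x = 6: f ≡ 0 at y ∈ ∅; g ≡ 0 at y ∈ {2}; common: ∅.
  x = 7: f ≡ 0 at y ∈ ∅; g ≡ 0 at y ∈ {6}; common: ∅.
  x = 8: f ≡ 0 at y ∈ {0, 1, 2, 3, 4, 5, 6, 7, 8, 9, 10}; g ≡ 0 at y ∈ {10}; common: {10}.
  x = 9: f ≡ 0 at y ∈ ∅; g ≡ 0 at y ∈ {3}; common: ∅.
  x = 10: f ≡ 0 at y ∈ ∅; g ≡ 0 at y ∈ {7}; common: ∅.
Collecting: common zeros = {(8, 10)}, so the count is 1.
Comparison with the Bézout bound: 1 ≤ 1 = deg(f)·deg(g), as expected for curves with no common component (the bound is attained).


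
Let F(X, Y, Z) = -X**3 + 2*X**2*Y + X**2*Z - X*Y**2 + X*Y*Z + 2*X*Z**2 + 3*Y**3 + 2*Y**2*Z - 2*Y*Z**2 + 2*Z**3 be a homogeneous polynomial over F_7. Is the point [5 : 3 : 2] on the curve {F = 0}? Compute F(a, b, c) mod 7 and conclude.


F(5,3,2) ≡ 6 (mod 7); P is NOT on the curve.

Evaluate F(5, 3, 2) term-by-term (mod 7).
  -X**3 ↦ -1·125·1·1 = -125
  2*X**2*Y ↦ 2·25·3·1 = 150
  X**2*Z ↦ 1·25·1·2 = 50
  -X*Y**2 ↦ -1·5·9·1 = -45
  X*Y*Z ↦ 1·5·3·2 = 30
  2*X*Z**2 ↦ 2·5·1·4 = 40
  3*Y**3 ↦ 3·1·27·1 = 81
  2*Y**2*Z ↦ 2·1·9·2 = 36
  -2*Y*Z**2 ↦ -2·1·3·4 = -24
  2*Z**3 ↦ 2·1·1·8 = 16
Sum: F(5, 3, 2) = (-125) + (150) + (50) + (-45) + (30) + (40) + (81) + (36) + (-24) + (16) = 209.
Reducing mod 7: 209 ≡ 6 (mod 7).
Since F(a, b, c) ≡ 6 ≠ 0 (mod 7), P does NOT lie on the curve.


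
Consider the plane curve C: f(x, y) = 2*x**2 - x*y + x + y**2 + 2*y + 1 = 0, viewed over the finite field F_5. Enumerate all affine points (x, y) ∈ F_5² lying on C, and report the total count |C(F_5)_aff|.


Affine F_5-points: {(0, 4), (1, 2), (2, 2), (2, 3), (4, 3), (4, 4)}; count = 6.

For each of the 25 pairs (x, y) ∈ F_5², evaluate f(x, y) mod 5. Record the zeros.
  x = 0: [0↦1, 1↦4, 2↦4, 3↦1, 4↦0]  zeros at y ∈ {4}
  x = 1: [0↦4, 1↦1, 2↦0, 3↦1, 4↦4]  zeros at y ∈ {2}
  x = 2: [0↦1, 1↦2, 2↦0, 3↦0, 4↦2]  zeros at y ∈ {2, 3}
  x = 3: [0↦2, 1↦2, 2↦4, 3↦3, 4↦4]  zeros at y ∈ ∅
  x = 4: [0↦2, 1↦1, 2↦2, 3↦0, 4↦0]  zeros at y ∈ {3, 4}
Collecting zeros: affine points = {(0, 4), (1, 2), (2, 2), (2, 3), (4, 3), (4, 4)}.
Total count |C(F_5)_aff| = 6.


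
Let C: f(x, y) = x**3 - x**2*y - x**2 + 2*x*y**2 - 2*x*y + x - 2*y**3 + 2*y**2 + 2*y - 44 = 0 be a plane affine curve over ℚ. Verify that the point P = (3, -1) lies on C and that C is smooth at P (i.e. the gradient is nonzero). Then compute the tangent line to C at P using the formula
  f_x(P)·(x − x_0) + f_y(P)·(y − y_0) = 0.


Tangent line at P: 32*x - 35*y - 131 = 0.

Step 1: f(3, -1) = 0, so P lies on C.
Step 2: partial derivatives
  f_x(x, y) = 3*x**2 - 2*x*y - 2*x + 2*y**2 - 2*y + 1, f_y(x, y) = -x**2 + 4*x*y - 2*x - 6*y**2 + 4*y + 2.
  f_x(P) = 32, f_y(P) = -35 (gradient nonzero, so P is smooth).
Step 3: tangent line at P: 32·(x − 3) + -35·(y − -1) = 0.
Expanding: 32*x - 35*y - 131 = 0.


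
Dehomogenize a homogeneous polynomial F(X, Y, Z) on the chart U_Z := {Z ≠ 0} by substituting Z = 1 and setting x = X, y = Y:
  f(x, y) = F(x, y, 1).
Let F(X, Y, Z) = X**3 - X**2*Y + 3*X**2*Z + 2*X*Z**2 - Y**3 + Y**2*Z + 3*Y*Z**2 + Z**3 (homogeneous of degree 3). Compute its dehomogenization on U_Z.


f(x, y) = x**3 - x**2*y + 3*x**2 + 2*x - y**3 + y**2 + 3*y + 1

On U_Z we set Z = 1. Each monomial c·X^i·Y^j·Z^k in F becomes c·x^i·y^j·1^k = c·x^i·y^j.
Substituting Z = 1: F(X, Y, 1) = x**3 - x**2*y + 3*x**2 + 2*x - y**3 + y**2 + 3*y + 1.
Note: deg(f) ≤ deg(F) = 3; strict inequality happens when F is divisible by Z (lost terms).


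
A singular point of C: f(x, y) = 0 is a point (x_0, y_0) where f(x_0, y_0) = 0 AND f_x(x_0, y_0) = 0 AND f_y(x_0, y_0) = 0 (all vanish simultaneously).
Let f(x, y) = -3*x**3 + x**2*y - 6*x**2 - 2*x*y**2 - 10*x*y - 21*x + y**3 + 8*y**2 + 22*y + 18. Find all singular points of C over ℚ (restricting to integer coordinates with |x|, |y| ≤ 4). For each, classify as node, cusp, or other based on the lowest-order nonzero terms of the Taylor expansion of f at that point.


Singular points: {(-1, -3)}; classification: cusp.

Compute partial derivatives:
  f_x = -9*x**2 + 2*x*y - 12*x - 2*y**2 - 10*y - 21.
  f_y = x**2 - 4*x*y - 10*x + 3*y**2 + 16*y + 22.
Scan x_0 ∈ {−4, ..., 4}. For each x_0, f_y(x_0, y) is a polynomial in y; find its integer roots y ∈ {−4, ..., 4}, then test f_x and f at those candidates.
  x = -4: f_y(-4, y) = 3*y**2 + 32*y + 78; no integer root y with |y| ≤ 4.
  x = -3: f_y(-3, y) = 3*y**2 + 28*y + 61; no integer root y with |y| ≤ 4.
  x = -2: f_y(-2, y) = 3*y**2 + 24*y + 46; no integer root y with |y| ≤ 4.
  x = -1: f_y(-1, y) = 3*y**2 + 20*y + 33; vanishes at y ∈ {-3}. (-1, -3): f_x = 0, f = 0 — SINGULAR.
  x = 0: f_y(0, y) = 3*y**2 + 16*y + 22; no integer root y with |y| ≤ 4.
  x = 1: f_y(1, y) = 3*y**2 + 12*y + 13; no integer root y with |y| ≤ 4.
  x = 2: f_y(2, y) = 3*y**2 + 8*y + 6; no integer root y with |y| ≤ 4.
  x = 3: f_y(3, y) = 3*y**2 + 4*y + 1; vanishes at y ∈ {-1}. (3, -1): f_x = -136 ≠ 0.
  x = 4: f_y(4, y) = 3*y**2 - 2; no integer root y with |y| ≤ 4.
Only singular point on the grid: (-1, -3).
Classify: substitute x = -1 + u, y = -3 + v and expand: f = -3*u**3 + u**2*v - 2*u*v**2 + v**3 + v**2.
No constant or linear terms (consistent with a singular point). Quadratic part: v**2. Cubic part: -3*u**3 + u**2*v - 2*u*v**2 + v**3.
The quadratic part v**2 is a perfect square, so there is a single (double) tangent line v = 0, i.e. y = -3. Restricting the cubic part to that line (v = 0) leaves -3*u**3 ≠ 0, so f is not divisible by v and the branch is v² ≈ 3*u**3 to lowest order — this is a cusp.
Classification: cusp.


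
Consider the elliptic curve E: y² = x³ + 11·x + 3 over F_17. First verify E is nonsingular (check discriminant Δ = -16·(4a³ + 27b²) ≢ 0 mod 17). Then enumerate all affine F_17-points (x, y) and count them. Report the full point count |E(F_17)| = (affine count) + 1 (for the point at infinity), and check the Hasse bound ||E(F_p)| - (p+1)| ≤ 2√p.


Affine points = {(1, 7), (1, 10), (2, 4), (2, 13), (4, 3), (4, 14), (5, 8), (5, 9), (6, 8), (6, 9), (7, 7), (7, 10), (8, 5), (8, 12), (9, 7), (9, 10), (10, 5), (10, 12), (16, 5), (16, 12)}; affine count = 20; |E(F_17)| = 21.

Discriminant check: Δ ∝ 4a³ + 27b² = 4·11³ + 27·3² = 4·1331 + 27·9 ≡ 8 (mod 17). Nonzero ⇒ E is nonsingular.
For each x ∈ F_17, compute rhs = x³ + 11·x + 3 mod 17, then count y ∈ F_17 with y² ≡ rhs.
  x = 0: rhs = 3, matching y values: none (0 points).
  x = 1: rhs = 15, matching y values: 7, 10 (2 points).
  x = 2: rhs = 16, matching y values: 4, 13 (2 points).
  x = 3: rhs = 12, matching y values: none (0 points).
  x = 4: rhs = 9, matching y values: 3, 14 (2 points).
  x = 5: rhs = 13, matching y values: 8, 9 (2 points).
  x = 6: rhs = 13, matching y values: 8, 9 (2 points).
  x = 7: rhs = 15, matching y values: 7, 10 (2 points).
  x = 8: rhs = 8, matching y values: 5, 12 (2 points).
  x = 9: rhs = 15, matching y values: 7, 10 (2 points).
  x = 10: rhs = 8, matching y values: 5, 12 (2 points).
  x = 11: rhs = 10, matching y values: none (0 points).
  x = 12: rhs = 10, matching y values: none (0 points).
  x = 13: rhs = 14, matching y values: none (0 points).
  x = 14: rhs = 11, matching y values: none (0 points).
  x = 15: rhs = 7, matching y values: none (0 points).
  x = 16: rhs = 8, matching y values: 5, 12 (2 points).
Total affine count: 20.
Full point count |E(F_17)| = 20 + 1 = 21.
Hasse bound: |21 − (17+1)| = |3| = 3 ≤ 2√17 ≈ 8.2462 ✓.


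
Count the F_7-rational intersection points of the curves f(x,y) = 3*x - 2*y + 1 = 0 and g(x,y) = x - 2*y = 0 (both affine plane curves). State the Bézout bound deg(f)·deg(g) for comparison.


Common zeros: {(3, 5)}; count = 1; Bézout bound = 1.

deg(f) = 1, deg(g) = 1, so Bézout bound = 1.
Scan x ∈ F_7. For each x, list the y ∈ F_7 with f(x, y) ≡ 0 and those with g(x, y) ≡ 0 (mod 7); the common zeros in that column are the intersection.
  x = 0: f ≡ 0 at y ∈ {4}; g ≡ 0 at y ∈ {0}; common: ∅.
  x = 1: f ≡ 0 at y ∈ {2}; g ≡ 0 at y ∈ {4}; common: ∅.
  x = 2: f ≡ 0 at y ∈ {0}; g ≡ 0 at y ∈ {1}; common: ∅.
  x = 3: f ≡ 0 at y ∈ {5}; g ≡ 0 at y ∈ {5}; common: {5}.
  x = 4: f ≡ 0 at y ∈ {3}; g ≡ 0 at y ∈ {2}; common: ∅.
  x = 5: f ≡ 0 at y ∈ {1}; g ≡ 0 at y ∈ {6}; common: ∅.
  x = 6: f ≡ 0 at y ∈ {6}; g ≡ 0 at y ∈ {3}; common: ∅.
Collecting: common zeros = {(3, 5)}, so the count is 1.
Comparison with the Bézout bound: 1 ≤ 1 = deg(f)·deg(g), as expected for curves with no common component (the bound is attained).


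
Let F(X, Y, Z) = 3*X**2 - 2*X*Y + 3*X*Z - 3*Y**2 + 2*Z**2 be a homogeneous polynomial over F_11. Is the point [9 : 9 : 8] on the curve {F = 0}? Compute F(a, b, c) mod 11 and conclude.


F(9,9,8) ≡ 6 (mod 11); P is NOT on the curve.

Evaluate F(9, 9, 8) term-by-term (mod 11).
  3*X**2 ↦ 3·81·1·1 = 243
  -2*X*Y ↦ -2·9·9·1 = -162
  3*X*Z ↦ 3·9·1·8 = 216
  -3*Y**2 ↦ -3·1·81·1 = -243
  2*Z**2 ↦ 2·1·1·64 = 128
Sum: F(9, 9, 8) = (243) + (-162) + (216) + (-243) + (128) = 182.
Reducing mod 11: 182 ≡ 6 (mod 11).
Since F(a, b, c) ≡ 6 ≠ 0 (mod 11), P does NOT lie on the curve.


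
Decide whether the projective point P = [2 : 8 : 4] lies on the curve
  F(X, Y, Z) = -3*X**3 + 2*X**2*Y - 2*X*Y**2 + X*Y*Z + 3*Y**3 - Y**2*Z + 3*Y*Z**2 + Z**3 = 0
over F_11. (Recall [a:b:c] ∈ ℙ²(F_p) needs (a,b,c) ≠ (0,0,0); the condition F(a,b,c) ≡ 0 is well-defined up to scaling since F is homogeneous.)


F(2,8,4) ≡ 3 (mod 11); P is NOT on the curve.

Evaluate F(2, 8, 4) term-by-term (mod 11).
  -3*X**3 ↦ -3·8·1·1 = -24
  2*X**2*Y ↦ 2·4·8·1 = 64
  -2*X*Y**2 ↦ -2·2·64·1 = -256
  X*Y*Z ↦ 1·2·8·4 = 64
  3*Y**3 ↦ 3·1·512·1 = 1536
  -Y**2*Z ↦ -1·1·64·4 = -256
  3*Y*Z**2 ↦ 3·1·8·16 = 384
  Z**3 ↦ 1·1·1·64 = 64
Sum: F(2, 8, 4) = (-24) + (64) + (-256) + (64) + (1536) + (-256) + (384) + (64) = 1576.
Reducing mod 11: 1576 ≡ 3 (mod 11).
Since F(a, b, c) ≡ 3 ≠ 0 (mod 11), P does NOT lie on the curve.


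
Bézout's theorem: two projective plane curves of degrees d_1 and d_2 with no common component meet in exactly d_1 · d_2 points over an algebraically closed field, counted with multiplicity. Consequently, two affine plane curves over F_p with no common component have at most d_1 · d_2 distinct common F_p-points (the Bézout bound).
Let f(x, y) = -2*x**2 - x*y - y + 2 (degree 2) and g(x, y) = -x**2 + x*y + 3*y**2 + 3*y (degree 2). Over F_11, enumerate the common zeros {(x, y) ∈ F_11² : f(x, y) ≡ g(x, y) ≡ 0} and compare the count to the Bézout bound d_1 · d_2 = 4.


Common zeros: {(9, 6), (10, 4), (10, 10)}; count = 3; Bézout bound = 4.

deg(f) = 2, deg(g) = 2, so Bézout bound = 4.
Scan x ∈ F_11. For each x, list the y ∈ F_11 with f(x, y) ≡ 0 and those with g(x, y) ≡ 0 (mod 11); the common zeros in that column are the intersection.
  x = 0: f ≡ 0 at y ∈ {2}; g ≡ 0 at y ∈ {0, 10}; common: ∅.
  x = 1: f ≡ 0 at y ∈ {0}; g ≡ 0 at y ∈ ∅; common: ∅.
  x = 2: f ≡ 0 at y ∈ {9}; g ≡ 0 at y ∈ ∅; common: ∅.
  x = 3: f ≡ 0 at y ∈ {7}; g ≡ 0 at y ∈ {1, 8}; common: ∅.
  x = 4: f ≡ 0 at y ∈ {5}; g ≡ 0 at y ∈ ∅; common: ∅.
  x = 5: f ≡ 0 at y ∈ {3}; g ≡ 0 at y ∈ {4, 8}; common: ∅.
  x = 6: f ≡ 0 at y ∈ {1}; g ≡ 0 at y ∈ ∅; common: ∅.
  x = 7: f ≡ 0 at y ∈ {10}; g ≡ 0 at y ∈ ∅; common: ∅.
  x = 8: f ≡ 0 at y ∈ {8}; g ≡ 0 at y ∈ {5, 6}; common: ∅.
  x = 9: f ≡ 0 at y ∈ {6}; g ≡ 0 at y ∈ {1, 6}; common: {6}.
  x = 10: f ≡ 0 at y ∈ {0, 1, 2, 3, 4, 5, 6, 7, 8, 9, 10}; g ≡ 0 at y ∈ {4, 10}; common: {4, 10}.
Collecting: common zeros = {(9, 6), (10, 4), (10, 10)}, so the count is 3.
Comparison with the Bézout bound: 3 ≤ 4 = deg(f)·deg(g), as expected for curves with no common component (the affine F_11-count falls short of the bound because intersections may lie at infinity, over extension fields, or carry multiplicity).


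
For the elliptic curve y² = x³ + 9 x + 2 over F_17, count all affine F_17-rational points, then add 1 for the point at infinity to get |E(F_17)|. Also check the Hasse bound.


Affine points = {(0, 6), (0, 11), (4, 0), (5, 6), (5, 11), (6, 0), (7, 0), (8, 5), (8, 12), (9, 8), (9, 9), (10, 2), (10, 15), (11, 2), (11, 15), (12, 6), (12, 11), (13, 2), (13, 15), (14, 4), (14, 13), (16, 3), (16, 14)}; affine count = 23; |E(F_17)| = 24.

Discriminant check: Δ ∝ 4a³ + 27b² = 4·9³ + 27·2² = 4·729 + 27·4 ≡ 15 (mod 17). Nonzero ⇒ E is nonsingular.
For each x ∈ F_17, compute rhs = x³ + 9·x + 2 mod 17, then count y ∈ F_17 with y² ≡ rhs.
  x = 0: rhs = 2, matching y values: 6, 11 (2 points).
  x = 1: rhs = 12, matching y values: none (0 points).
  x = 2: rhs = 11, matching y values: none (0 points).
  x = 3: rhs = 5, matching y values: none (0 points).
  x = 4: rhs = 0, matching y values: 0 (1 points).
  x = 5: rhs = 2, matching y values: 6, 11 (2 points).
  x = 6: rhs = 0, matching y values: 0 (1 points).
  x = 7: rhs = 0, matching y values: 0 (1 points).
  x = 8: rhs = 8, matching y values: 5, 12 (2 points).
  x = 9: rhs = 13, matching y values: 8, 9 (2 points).
  x = 10: rhs = 4, matching y values: 2, 15 (2 points).
  x = 11: rhs = 4, matching y values: 2, 15 (2 points).
  x = 12: rhs = 2, matching y values: 6, 11 (2 points).
  x = 13: rhs = 4, matching y values: 2, 15 (2 points).
  x = 14: rhs = 16, matching y values: 4, 13 (2 points).
  x = 15: rhs = 10, matching y values: none (0 points).
  x = 16: rhs = 9, matching y values: 3, 14 (2 points).
Total affine count: 23.
Full point count |E(F_17)| = 23 + 1 = 24.
Hasse bound: |24 − (17+1)| = |6| = 6 ≤ 2√17 ≈ 8.2462 ✓.


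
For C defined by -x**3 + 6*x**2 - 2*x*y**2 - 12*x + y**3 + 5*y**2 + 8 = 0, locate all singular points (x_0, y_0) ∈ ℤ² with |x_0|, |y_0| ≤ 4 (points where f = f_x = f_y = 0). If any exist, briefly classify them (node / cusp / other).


Singular points: {(2, 0)}; classification: cusp.

Compute partial derivatives:
  f_x = -3*x**2 + 12*x - 2*y**2 - 12.
  f_y = -4*x*y + 3*y**2 + 10*y.
Scan x_0 ∈ {−4, ..., 4}. For each x_0, f_y(x_0, y) is a polynomial in y; find its integer roots y ∈ {−4, ..., 4}, then test f_x and f at those candidates.
  x = -4: f_y(-4, y) = 3*y**2 + 26*y; vanishes at y ∈ {0}. (-4, 0): f_x = -108 ≠ 0.
  x = -3: f_y(-3, y) = 3*y**2 + 22*y; vanishes at y ∈ {0}. (-3, 0): f_x = -75 ≠ 0.
  x = -2: f_y(-2, y) = 3*y**2 + 18*y; vanishes at y ∈ {0}. (-2, 0): f_x = -48 ≠ 0.
  x = -1: f_y(-1, y) = 3*y**2 + 14*y; vanishes at y ∈ {0}. (-1, 0): f_x = -27 ≠ 0.
  x = 0: f_y(0, y) = 3*y**2 + 10*y; vanishes at y ∈ {0}. (0, 0): f_x = -12 ≠ 0.
  x = 1: f_y(1, y) = 3*y**2 + 6*y; vanishes at y ∈ {-2, 0}. (1, -2): f_x = -11 ≠ 0; (1, 0): f_x = -3 ≠ 0.
  x = 2: f_y(2, y) = 3*y**2 + 2*y; vanishes at y ∈ {0}. (2, 0): f_x = 0, f = 0 — SINGULAR.
  x = 3: f_y(3, y) = 3*y**2 - 2*y; vanishes at y ∈ {0}. (3, 0): f_x = -3 ≠ 0.
  x = 4: f_y(4, y) = 3*y**2 - 6*y; vanishes at y ∈ {0, 2}. (4, 0): f_x = -12 ≠ 0; (4, 2): f_x = -20 ≠ 0.
Only singular point on the grid: (2, 0).
Classify: substitute x = 2 + u, y = 0 + v and expand: f = -u**3 - 2*u*v**2 + v**3 + v**2.
No constant or linear terms (consistent with a singular point). Quadratic part: v**2. Cubic part: -u**3 - 2*u*v**2 + v**3.
The quadratic part v**2 is a perfect square, so there is a single (double) tangent line v = 0, i.e. y = 0. Restricting the cubic part to that line (v = 0) leaves -u**3 ≠ 0, so f is not divisible by v and the branch is v² ≈ u**3 to lowest order — this is a cusp.
Classification: cusp.


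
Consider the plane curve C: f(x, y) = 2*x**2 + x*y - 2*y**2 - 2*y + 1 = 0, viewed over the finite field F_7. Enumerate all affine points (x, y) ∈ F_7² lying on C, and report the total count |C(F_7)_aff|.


Affine F_7-points: {(1, 1), (1, 2), (2, 1), (2, 6), (4, 3), (4, 5), (5, 2), (5, 3)}; count = 8.

For each of the 49 pairs (x, y) ∈ F_7², evaluate f(x, y) mod 7. Record the zeros.
  x = 0: [0↦1, 1↦4, 2↦3, 3↦5, 4↦3, 5↦4, 6↦1]  zeros at y ∈ ∅
  x = 1: [0↦3, 1↦0, 2↦0, 3↦3, 4↦2, 5↦4, 6↦2]  zeros at y ∈ {1, 2}
  x = 2: [0↦2, 1↦0, 2↦1, 3↦5, 4↦5, 5↦1, 6↦0]  zeros at y ∈ {1, 6}
  x = 3: [0↦5, 1↦4, 2↦6, 3↦4, 4↦5, 5↦2, 6↦2]  zeros at y ∈ ∅
  x = 4: [0↦5, 1↦5, 2↦1, 3↦0, 4↦2, 5↦0, 6↦1]  zeros at y ∈ {3, 5}
  x = 5: [0↦2, 1↦3, 2↦0, 3↦0, 4↦3, 5↦2, 6↦4]  zeros at y ∈ {2, 3}
  x = 6: [0↦3, 1↦5, 2↦3, 3↦4, 4↦1, 5↦1, 6↦4]  zeros at y ∈ ∅
Collecting zeros: affine points = {(1, 1), (1, 2), (2, 1), (2, 6), (4, 3), (4, 5), (5, 2), (5, 3)}.
Total count |C(F_7)_aff| = 8.


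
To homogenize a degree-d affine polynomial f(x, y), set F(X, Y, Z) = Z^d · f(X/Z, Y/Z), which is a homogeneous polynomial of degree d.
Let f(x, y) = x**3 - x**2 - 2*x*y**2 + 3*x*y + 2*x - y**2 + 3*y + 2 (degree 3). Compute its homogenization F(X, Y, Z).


F(X, Y, Z) = X**3 - X**2*Z - 2*X*Y**2 + 3*X*Y*Z + 2*X*Z**2 - Y**2*Z + 3*Y*Z**2 + 2*Z**3

deg(f) = 3.
Substitute x = X/Z, y = Y/Z into f, then multiply by Z^3.
  monomial 1·x^3·y^0 ↦ 1·X^3·Y^0·Z^0.
  monomial -1·x^2·y^0 ↦ -1·X^2·Y^0·Z^1.
  monomial -2·x^1·y^2 ↦ -2·X^1·Y^2·Z^0.
  monomial 3·x^1·y^1 ↦ 3·X^1·Y^1·Z^1.
  monomial 2·x^1·y^0 ↦ 2·X^1·Y^0·Z^2.
  monomial -1·x^0·y^2 ↦ -1·X^0·Y^2·Z^1.
  monomial 3·x^0·y^1 ↦ 3·X^0·Y^1·Z^2.
  monomial 2·x^0·y^0 ↦ 2·X^0·Y^0·Z^3.
Collecting: F(X, Y, Z) = X**3 - X**2*Z - 2*X*Y**2 + 3*X*Y*Z + 2*X*Z**2 - Y**2*Z + 3*Y*Z**2 + 2*Z**3.


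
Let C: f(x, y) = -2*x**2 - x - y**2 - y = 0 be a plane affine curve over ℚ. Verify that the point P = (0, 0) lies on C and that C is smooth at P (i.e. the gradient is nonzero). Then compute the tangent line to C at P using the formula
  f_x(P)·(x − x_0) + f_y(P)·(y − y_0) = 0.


Tangent line at P: -x - y = 0.

Step 1: f(0, 0) = 0, so P lies on C.
Step 2: partial derivatives
  f_x(x, y) = -4*x - 1, f_y(x, y) = -2*y - 1.
  f_x(P) = -1, f_y(P) = -1 (gradient nonzero, so P is smooth).
Step 3: tangent line at P: -1·(x − 0) + -1·(y − 0) = 0.
Expanding: -x - y = 0.


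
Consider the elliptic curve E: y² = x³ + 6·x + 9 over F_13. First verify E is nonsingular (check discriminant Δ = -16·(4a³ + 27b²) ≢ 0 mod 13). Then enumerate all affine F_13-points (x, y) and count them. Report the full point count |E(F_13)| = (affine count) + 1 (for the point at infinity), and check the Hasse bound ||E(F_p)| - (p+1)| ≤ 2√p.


Affine points = {(0, 3), (0, 10), (1, 4), (1, 9), (2, 4), (2, 9), (6, 1), (6, 12), (7, 2), (7, 11), (8, 6), (8, 7), (9, 5), (9, 8), (10, 4), (10, 9)}; affine count = 16; |E(F_13)| = 17.

Discriminant check: Δ ∝ 4a³ + 27b² = 4·6³ + 27·9² = 4·216 + 27·81 ≡ 9 (mod 13). Nonzero ⇒ E is nonsingular.
For each x ∈ F_13, compute rhs = x³ + 6·x + 9 mod 13, then count y ∈ F_13 with y² ≡ rhs.
  x = 0: rhs = 9, matching y values: 3, 10 (2 points).
  x = 1: rhs = 3, matching y values: 4, 9 (2 points).
  x = 2: rhs = 3, matching y values: 4, 9 (2 points).
  x = 3: rhs = 2, matching y values: none (0 points).
  x = 4: rhs = 6, matching y values: none (0 points).
  x = 5: rhs = 8, matching y values: none (0 points).
  x = 6: rhs = 1, matching y values: 1, 12 (2 points).
  x = 7: rhs = 4, matching y values: 2, 11 (2 points).
  x = 8: rhs = 10, matching y values: 6, 7 (2 points).
  x = 9: rhs = 12, matching y values: 5, 8 (2 points).
  x = 10: rhs = 3, matching y values: 4, 9 (2 points).
  x = 11: rhs = 2, matching y values: none (0 points).
  x = 12: rhs = 2, matching y values: none (0 points).
Total affine count: 16.
Full point count |E(F_13)| = 16 + 1 = 17.
Hasse bound: |17 − (13+1)| = |3| = 3 ≤ 2√13 ≈ 7.2111 ✓.


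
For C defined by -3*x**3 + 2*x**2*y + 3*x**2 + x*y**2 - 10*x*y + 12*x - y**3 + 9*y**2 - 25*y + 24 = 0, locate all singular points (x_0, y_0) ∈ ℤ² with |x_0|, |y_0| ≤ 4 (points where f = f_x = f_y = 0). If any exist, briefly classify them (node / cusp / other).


Singular points: {(1, 3)}; classification: cusp.

Compute partial derivatives:
  f_x = -9*x**2 + 4*x*y + 6*x + y**2 - 10*y + 12.
  f_y = 2*x**2 + 2*x*y - 10*x - 3*y**2 + 18*y - 25.
Scan x_0 ∈ {−4, ..., 4}. For each x_0, f_y(x_0, y) is a polynomial in y; find its integer roots y ∈ {−4, ..., 4}, then test f_x and f at those candidates.
  x = -4: f_y(-4, y) = -3*y**2 + 10*y + 47; no integer root y with |y| ≤ 4.
  x = -3: f_y(-3, y) = -3*y**2 + 12*y + 23; no integer root y with |y| ≤ 4.
  x = -2: f_y(-2, y) = -3*y**2 + 14*y + 3; no integer root y with |y| ≤ 4.
  x = -1: f_y(-1, y) = -3*y**2 + 16*y - 13; vanishes at y ∈ {1}. (-1, 1): f_x = -16 ≠ 0.
  x = 0: f_y(0, y) = -3*y**2 + 18*y - 25; no integer root y with |y| ≤ 4.
  x = 1: f_y(1, y) = -3*y**2 + 20*y - 33; vanishes at y ∈ {3}. (1, 3): f_x = 0, f = 0 — SINGULAR.
  x = 2: f_y(2, y) = -3*y**2 + 22*y - 37; no integer root y with |y| ≤ 4.
  x = 3: f_y(3, y) = -3*y**2 + 24*y - 37; no integer root y with |y| ≤ 4.
  x = 4: f_y(4, y) = -3*y**2 + 26*y - 33; no integer root y with |y| ≤ 4.
Only singular point on the grid: (1, 3).
Classify: substitute x = 1 + u, y = 3 + v and expand: f = -3*u**3 + 2*u**2*v + u*v**2 - v**3 + v**2.
No constant or linear terms (consistent with a singular point). Quadratic part: v**2. Cubic part: -3*u**3 + 2*u**2*v + u*v**2 - v**3.
The quadratic part v**2 is a perfect square, so there is a single (double) tangent line v = 0, i.e. y = 3. Restricting the cubic part to that line (v = 0) leaves -3*u**3 ≠ 0, so f is not divisible by v and the branch is v² ≈ 3*u**3 to lowest order — this is a cusp.
Classification: cusp.


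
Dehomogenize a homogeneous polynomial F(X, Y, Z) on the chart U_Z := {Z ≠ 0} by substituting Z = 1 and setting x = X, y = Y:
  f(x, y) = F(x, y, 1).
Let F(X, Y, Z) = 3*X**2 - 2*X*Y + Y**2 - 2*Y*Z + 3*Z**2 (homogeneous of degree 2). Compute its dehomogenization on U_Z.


f(x, y) = 3*x**2 - 2*x*y + y**2 - 2*y + 3

On U_Z we set Z = 1. Each monomial c·X^i·Y^j·Z^k in F becomes c·x^i·y^j·1^k = c·x^i·y^j.
Substituting Z = 1: F(X, Y, 1) = 3*x**2 - 2*x*y + y**2 - 2*y + 3.
Note: deg(f) ≤ deg(F) = 2; strict inequality happens when F is divisible by Z (lost terms).


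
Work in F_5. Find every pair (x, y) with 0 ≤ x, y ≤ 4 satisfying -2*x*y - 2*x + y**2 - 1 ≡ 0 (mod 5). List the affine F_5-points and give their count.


Affine F_5-points: {(0, 1), (0, 4), (1, 3), (1, 4), (2, 0), (2, 4), (3, 2), (3, 4), (4, 4)}; count = 9.

For each of the 25 pairs (x, y) ∈ F_5², evaluate f(x, y) mod 5. Record the zeros.
  x = 0: [0↦4, 1↦0, 2↦3, 3↦3, 4↦0]  zeros at y ∈ {1, 4}
  x = 1: [0↦2, 1↦1, 2↦2, 3↦0, 4↦0]  zeros at y ∈ {3, 4}
  x = 2: [0↦0, 1↦2, 2↦1, 3↦2, 4↦0]  zeros at y ∈ {0, 4}
  x = 3: [0↦3, 1↦3, 2↦0, 3↦4, 4↦0]  zeros at y ∈ {2, 4}
  x = 4: [0↦1, 1↦4, 2↦4, 3↦1, 4↦0]  zeros at y ∈ {4}
Collecting zeros: affine points = {(0, 1), (0, 4), (1, 3), (1, 4), (2, 0), (2, 4), (3, 2), (3, 4), (4, 4)}.
Total count |C(F_5)_aff| = 9.


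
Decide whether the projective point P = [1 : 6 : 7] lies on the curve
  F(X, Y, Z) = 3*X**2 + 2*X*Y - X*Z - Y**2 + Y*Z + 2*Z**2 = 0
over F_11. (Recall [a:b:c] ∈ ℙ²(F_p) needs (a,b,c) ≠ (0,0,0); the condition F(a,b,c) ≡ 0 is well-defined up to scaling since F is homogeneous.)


F(1,6,7) ≡ 2 (mod 11); P is NOT on the curve.

Evaluate F(1, 6, 7) term-by-term (mod 11).
  3*X**2 ↦ 3·1·1·1 = 3
  2*X*Y ↦ 2·1·6·1 = 12
  -X*Z ↦ -1·1·1·7 = -7
  -Y**2 ↦ -1·1·36·1 = -36
  Y*Z ↦ 1·1·6·7 = 42
  2*Z**2 ↦ 2·1·1·49 = 98
Sum: F(1, 6, 7) = (3) + (12) + (-7) + (-36) + (42) + (98) = 112.
Reducing mod 11: 112 ≡ 2 (mod 11).
Since F(a, b, c) ≡ 2 ≠ 0 (mod 11), P does NOT lie on the curve.


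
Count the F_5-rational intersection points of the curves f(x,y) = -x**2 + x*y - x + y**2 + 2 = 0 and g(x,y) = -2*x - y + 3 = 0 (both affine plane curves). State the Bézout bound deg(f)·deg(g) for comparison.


Common zeros: {(2, 4), (3, 2)}; count = 2; Bézout bound = 2.

deg(f) = 2, deg(g) = 1, so Bézout bound = 2.
Scan x ∈ F_5. For each x, list the y ∈ F_5 with f(x, y) ≡ 0 and those with g(x, y) ≡ 0 (mod 5); the common zeros in that column are the intersection.
  x = 0: f ≡ 0 at y ∈ ∅; g ≡ 0 at y ∈ {3}; common: ∅.
  x = 1: f ≡ 0 at y ∈ {0, 4}; g ≡ 0 at y ∈ {1}; common: ∅.
  x = 2: f ≡ 0 at y ∈ {4}; g ≡ 0 at y ∈ {4}; common: {4}.
  x = 3: f ≡ 0 at y ∈ {0, 2}; g ≡ 0 at y ∈ {2}; common: {2}.
  x = 4: f ≡ 0 at y ∈ ∅; g ≡ 0 at y ∈ {0}; common: ∅.
Collecting: common zeros = {(2, 4), (3, 2)}, so the count is 2.
Comparison with the Bézout bound: 2 ≤ 2 = deg(f)·deg(g), as expected for curves with no common component (the bound is attained).


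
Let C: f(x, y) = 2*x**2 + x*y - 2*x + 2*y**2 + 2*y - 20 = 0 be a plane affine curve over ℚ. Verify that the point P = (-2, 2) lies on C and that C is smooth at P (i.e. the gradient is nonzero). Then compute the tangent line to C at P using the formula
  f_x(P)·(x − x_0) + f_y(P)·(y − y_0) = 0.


Tangent line at P: -8*x + 8*y - 32 = 0.

Step 1: f(-2, 2) = 0, so P lies on C.
Step 2: partial derivatives
  f_x(x, y) = 4*x + y - 2, f_y(x, y) = x + 4*y + 2.
  f_x(P) = -8, f_y(P) = 8 (gradient nonzero, so P is smooth).
Step 3: tangent line at P: -8·(x − -2) + 8·(y − 2) = 0.
Expanding: -8*x + 8*y - 32 = 0.


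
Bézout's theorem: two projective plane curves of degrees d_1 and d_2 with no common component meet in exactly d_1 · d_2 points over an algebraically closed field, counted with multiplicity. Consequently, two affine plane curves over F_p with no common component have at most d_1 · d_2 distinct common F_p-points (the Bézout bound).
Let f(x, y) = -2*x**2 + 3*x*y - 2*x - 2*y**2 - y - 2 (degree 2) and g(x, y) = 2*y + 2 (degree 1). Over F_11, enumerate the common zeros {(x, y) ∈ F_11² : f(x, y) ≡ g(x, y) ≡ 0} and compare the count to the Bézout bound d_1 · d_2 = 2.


Common zeros: {(4, 10), (10, 10)}; count = 2; Bézout bound = 2.

deg(f) = 2, deg(g) = 1, so Bézout bound = 2.
Scan x ∈ F_11. For each x, list the y ∈ F_11 with f(x, y) ≡ 0 and those with g(x, y) ≡ 0 (mod 11); the common zeros in that column are the intersection.
  x = 0: f ≡ 0 at y ∈ ∅; g ≡ 0 at y ∈ {10}; common: ∅.
  x = 1: f ≡ 0 at y ∈ {6}; g ≡ 0 at y ∈ {10}; common: ∅.
  x = 2: f ≡ 0 at y ∈ {1, 7}; g ≡ 0 at y ∈ {10}; common: ∅.
  x = 3: f ≡ 0 at y ∈ ∅; g ≡ 0 at y ∈ {10}; common: ∅.
  x = 4: f ≡ 0 at y ∈ {1, 10}; g ≡ 0 at y ∈ {10}; common: {10}.
  x = 5: f ≡ 0 at y ∈ ∅; g ≡ 0 at y ∈ {10}; common: ∅.
  x = 6: f ≡ 0 at y ∈ ∅; g ≡ 0 at y ∈ {10}; common: ∅.
  x = 7: f ≡ 0 at y ∈ {4, 6}; g ≡ 0 at y ∈ {10}; common: ∅.
  x = 8: f ≡ 0 at y ∈ ∅; g ≡ 0 at y ∈ {10}; common: ∅.
  x = 9: f ≡ 0 at y ∈ {4, 9}; g ≡ 0 at y ∈ {10}; common: ∅.
  x = 10: f ≡ 0 at y ∈ {10}; g ≡ 0 at y ∈ {10}; common: {10}.
Collecting: common zeros = {(4, 10), (10, 10)}, so the count is 2.
Comparison with the Bézout bound: 2 ≤ 2 = deg(f)·deg(g), as expected for curves with no common component (the bound is attained).
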